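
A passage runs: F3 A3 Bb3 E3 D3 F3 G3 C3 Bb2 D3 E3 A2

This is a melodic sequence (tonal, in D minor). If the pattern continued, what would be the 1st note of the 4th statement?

G2

Grouping in 4s, the 1st note of each cell is F3, D3, Bb2.
From Bb2, down a 3rd gives G2.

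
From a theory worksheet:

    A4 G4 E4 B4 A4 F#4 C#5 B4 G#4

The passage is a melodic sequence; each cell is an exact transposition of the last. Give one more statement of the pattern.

D#5 C#5 A#4

The 3-note cells begin on A4, B4, C#5 — each up a 2nd from the last.
So cell 4 is D#5 C#5 A#4.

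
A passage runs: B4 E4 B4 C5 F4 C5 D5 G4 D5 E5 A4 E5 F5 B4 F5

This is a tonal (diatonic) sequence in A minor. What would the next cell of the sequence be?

Taking 3-note groups, the heads are B4, C5, D5, E5, F5: the pattern moves up a 2nd.
From G5 the diatonic shape gives G5 C5 G5.

G5 C5 G5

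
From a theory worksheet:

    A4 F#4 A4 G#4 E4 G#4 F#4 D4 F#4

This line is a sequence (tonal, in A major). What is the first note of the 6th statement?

With a 3-note motive the entries are A4, G#4, F#4, each down a 2nd from the previous.
Continuing: E4 → D4 → C#4. Statement 6 starts on C#4.

C#4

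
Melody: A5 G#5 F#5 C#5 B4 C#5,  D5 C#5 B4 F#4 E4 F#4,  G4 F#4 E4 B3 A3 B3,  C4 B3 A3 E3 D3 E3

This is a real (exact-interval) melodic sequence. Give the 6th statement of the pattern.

Taking 6-note groups, the heads are A5, D5, G4, C4: the pattern moves down a 5th.
Extending down a 5th: F3 → Bb2.
From Bb2 the exact shape gives Bb2 A2 G2 D2 C2 D2.

Bb2 A2 G2 D2 C2 D2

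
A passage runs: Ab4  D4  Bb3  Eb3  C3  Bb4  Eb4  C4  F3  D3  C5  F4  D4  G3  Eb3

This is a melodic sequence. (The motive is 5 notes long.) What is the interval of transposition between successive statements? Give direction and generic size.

The 5-note cells begin on Ab4, Bb4, C5 — each up a 2nd from the last.
From Ab4 to Bb4: up a 2nd.

up a 2nd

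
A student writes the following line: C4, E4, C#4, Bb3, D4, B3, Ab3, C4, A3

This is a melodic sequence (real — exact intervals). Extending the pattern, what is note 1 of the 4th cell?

Grouping in 3s, the 1st note of each cell is C4, Bb3, Ab3.
One more down a 2nd gives Gb3.

Gb3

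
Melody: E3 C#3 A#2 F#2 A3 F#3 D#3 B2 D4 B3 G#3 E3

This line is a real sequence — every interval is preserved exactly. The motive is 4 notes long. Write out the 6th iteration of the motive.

F5 D5 B4 G4

Taking 4-note groups, the heads are E3, A3, D4: the pattern moves up a 4th.
Continuing the starts: G4 → C5 → F5.
From F5 the exact shape gives F5 D5 B4 G4.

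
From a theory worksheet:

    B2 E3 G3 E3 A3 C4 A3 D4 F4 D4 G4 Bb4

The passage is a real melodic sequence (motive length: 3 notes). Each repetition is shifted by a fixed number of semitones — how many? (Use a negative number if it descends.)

5

Taking 3-note groups, the heads are B2, E3, A3, D4: the pattern moves up a 4th.
Counting half-steps from B2 to E3: 5.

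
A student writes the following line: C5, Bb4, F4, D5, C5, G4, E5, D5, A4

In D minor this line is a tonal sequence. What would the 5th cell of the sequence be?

G5 F5 C5

Unit = 3 notes; the statements start on C5, D5, E5, moving up a 2nd each time.
Continuing the starts: F5 → G5.
Statement 5 starts on G5 and keeps the same diatonic contour: G5 F5 C5.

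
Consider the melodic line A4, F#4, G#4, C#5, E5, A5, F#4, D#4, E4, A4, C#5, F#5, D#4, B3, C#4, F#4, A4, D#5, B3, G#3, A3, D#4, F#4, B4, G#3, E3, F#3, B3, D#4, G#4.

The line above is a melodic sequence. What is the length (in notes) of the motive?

30 notes total. Splitting into 5 groups of 6:
A4 F#4 G#4 C#5 E5 A5 | F#4 D#4 E4 A4 C#5 F#5 | D#4 B3 C#4 F#4 A4 D#5 | B3 G#3 A3 D#4 F#4 B4 | G#3 E3 F#3 B3 D#4 G#4
That's a consistent down a 3rd shift per cell, and no other grouping gives one.

6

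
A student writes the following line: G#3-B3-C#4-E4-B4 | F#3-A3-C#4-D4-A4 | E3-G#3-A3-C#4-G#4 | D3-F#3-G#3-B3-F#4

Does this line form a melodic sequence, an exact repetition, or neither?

neither

Note 3 of cell 2 is C#4; if this were a sequence it would be B3. No unit length gives a consistent transposition pattern.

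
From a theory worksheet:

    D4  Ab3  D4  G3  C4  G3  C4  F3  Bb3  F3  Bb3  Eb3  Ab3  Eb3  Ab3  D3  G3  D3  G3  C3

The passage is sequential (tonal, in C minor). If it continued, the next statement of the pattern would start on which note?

With a 4-note motive the entries are D4, C4, Bb3, Ab3, G3, each down a 2nd from the previous.
One more step down a 2nd gives F3.

F3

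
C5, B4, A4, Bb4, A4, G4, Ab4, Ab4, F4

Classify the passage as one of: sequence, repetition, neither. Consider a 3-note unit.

neither

Note 2 of cell 3 is Ab4; if this were a sequence it would be G4. No unit length gives a consistent transposition pattern.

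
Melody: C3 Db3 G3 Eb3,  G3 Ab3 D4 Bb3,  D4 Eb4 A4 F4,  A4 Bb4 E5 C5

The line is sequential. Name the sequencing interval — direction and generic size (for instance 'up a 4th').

The 4-note cells begin on C3, G3, D4, A4 — each up a 5th from the last.
C3 to G3 is up a 5th.

up a 5th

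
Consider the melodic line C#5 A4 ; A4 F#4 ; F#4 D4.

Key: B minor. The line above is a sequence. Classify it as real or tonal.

Every note is diatonic to B minor.
Cell 1 has -4 semitones from note 1 to 2, but cell 2 has -3 — the interval quality changes while the contour stays the same, which is the hallmark of a tonal sequence.

tonal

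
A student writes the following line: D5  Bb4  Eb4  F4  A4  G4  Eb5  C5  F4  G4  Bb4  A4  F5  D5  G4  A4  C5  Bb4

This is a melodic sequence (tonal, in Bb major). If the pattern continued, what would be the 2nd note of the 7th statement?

Grouping in 6s, the 2nd note of each cell is Bb4, C5, D5.
Each moves up a 2nd. Continuing: Eb5 → F5 → G5 → A5.

A5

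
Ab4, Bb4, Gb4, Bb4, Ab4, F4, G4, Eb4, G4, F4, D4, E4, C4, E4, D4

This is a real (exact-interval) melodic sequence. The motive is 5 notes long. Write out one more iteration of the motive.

B3 C#4 A3 C#4 B3

With a 5-note motive the entries are Ab4, F4, D4, each down a 3rd from the previous.
So cell 4 is B3 C#4 A3 C#4 B3.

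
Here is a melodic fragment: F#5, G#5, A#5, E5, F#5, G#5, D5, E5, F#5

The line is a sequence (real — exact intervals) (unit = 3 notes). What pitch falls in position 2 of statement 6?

Grouping in 3s, the 2nd note of each cell is G#5, F#5, E5.
Carrying that down a 2nd forward: D5 → C5 → Bb4.

Bb4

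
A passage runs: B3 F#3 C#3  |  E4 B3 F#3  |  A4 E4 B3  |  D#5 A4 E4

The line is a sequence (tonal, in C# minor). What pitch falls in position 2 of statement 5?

The unit is 3 notes. Position-2 pitches of the 4 shown cells: F#3, B3, E4, A4.
Each moves up a 4th; the next is D#5.

D#5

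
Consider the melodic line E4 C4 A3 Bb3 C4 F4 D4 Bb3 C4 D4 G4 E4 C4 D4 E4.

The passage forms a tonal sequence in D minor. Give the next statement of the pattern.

A4 F4 D4 E4 F4

With a 5-note motive the entries are E4, F4, G4, each up a 2nd from the previous.
So cell 4 is A4 F4 D4 E4 F4.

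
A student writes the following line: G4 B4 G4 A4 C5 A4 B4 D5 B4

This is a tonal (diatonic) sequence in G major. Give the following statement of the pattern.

Unit = 3 notes; the statements start on G4, A4, B4, moving up a 2nd each time.
Statement 4 starts on C5 and keeps the same diatonic contour: C5 E5 C5.

C5 E5 C5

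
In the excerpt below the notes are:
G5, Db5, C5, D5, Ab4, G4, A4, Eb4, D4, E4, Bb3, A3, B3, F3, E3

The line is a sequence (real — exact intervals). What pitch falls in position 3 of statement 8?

The unit is 3 notes. Position-3 pitches of the 5 shown cells: C5, G4, D4, A3, E3.
Extending down a 4th: B2 → F#2 → C#2.

C#2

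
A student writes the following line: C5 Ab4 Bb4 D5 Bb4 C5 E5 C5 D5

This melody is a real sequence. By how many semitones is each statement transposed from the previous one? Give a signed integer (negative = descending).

Taking 3-note groups, the heads are C5, D5, E5: the pattern moves up a 2nd.
C5→D5 is 74 − 72 = 2 semitones.

2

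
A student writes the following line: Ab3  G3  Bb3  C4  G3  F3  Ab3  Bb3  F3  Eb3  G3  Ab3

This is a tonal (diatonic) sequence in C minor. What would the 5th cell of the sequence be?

Unit = 4 notes; the statements start on Ab3, G3, F3, moving down a 2nd each time.
Carrying on: Eb3 → D3.
From D3 the diatonic shape gives D3 C3 Eb3 F3.

D3 C3 Eb3 F3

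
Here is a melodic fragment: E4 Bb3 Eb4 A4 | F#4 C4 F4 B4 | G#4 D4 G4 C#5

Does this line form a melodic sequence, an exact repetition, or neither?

sequence

Each 4-note cell is the previous one transposed up a 2nd.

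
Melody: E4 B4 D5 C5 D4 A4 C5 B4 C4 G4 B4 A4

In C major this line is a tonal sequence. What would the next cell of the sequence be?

The 4-note cells begin on E4, D4, C4 — each down a 2nd from the last.
From B3 the diatonic shape gives B3 F4 A4 G4.

B3 F4 A4 G4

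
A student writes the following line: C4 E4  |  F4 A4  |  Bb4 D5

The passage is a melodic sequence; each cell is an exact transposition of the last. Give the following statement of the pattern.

Unit = 2 notes; the statements start on C4, F4, Bb4, moving up a 4th each time.
Statement 4 starts on Eb5 and keeps the same exact contour: Eb5 G5.

Eb5 G5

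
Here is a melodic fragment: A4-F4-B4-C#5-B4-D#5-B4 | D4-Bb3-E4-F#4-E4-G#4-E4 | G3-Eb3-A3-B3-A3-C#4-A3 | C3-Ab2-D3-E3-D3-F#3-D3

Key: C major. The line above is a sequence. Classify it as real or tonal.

Each cell has the same semitone pattern (-4, 6, 2, -2, 4, -4) — intervals are preserved exactly.
And C#5 lies outside C major, so the sequence is real rather than tonal.

real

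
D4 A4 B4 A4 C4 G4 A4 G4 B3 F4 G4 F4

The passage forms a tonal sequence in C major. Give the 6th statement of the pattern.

With a 4-note motive the entries are D4, C4, B3, each down a 2nd from the previous.
Carrying on: A3 → G3 → F3.
From F3 the diatonic shape gives F3 C4 D4 C4.

F3 C4 D4 C4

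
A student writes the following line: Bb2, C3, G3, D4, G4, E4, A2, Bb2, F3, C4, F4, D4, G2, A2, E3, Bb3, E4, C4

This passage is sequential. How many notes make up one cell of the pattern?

6

18 notes total. Splitting into 3 groups of 6:
Bb2 C3 G3 D4 G4 E4 | A2 Bb2 F3 C4 F4 D4 | G2 A2 E3 Bb3 E4 C4
That's a consistent down a 2nd shift per cell, and no other grouping gives one.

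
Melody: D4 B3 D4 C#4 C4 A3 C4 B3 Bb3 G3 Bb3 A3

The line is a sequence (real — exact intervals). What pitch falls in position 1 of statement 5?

The unit is 4 notes. Position-1 pitches of the 3 shown cells: D4, C4, Bb3.
Carrying that down a 2nd forward: Ab3 → Gb3.

Gb3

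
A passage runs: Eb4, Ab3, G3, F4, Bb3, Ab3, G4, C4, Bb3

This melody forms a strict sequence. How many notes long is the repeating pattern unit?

3

There are 9 notes; a 3-note unit gives 3 cells:
Eb4 Ab3 G3 | F4 Bb3 Ab3 | G4 C4 Bb3
That's a consistent up a 2nd shift per cell, and no other grouping gives one.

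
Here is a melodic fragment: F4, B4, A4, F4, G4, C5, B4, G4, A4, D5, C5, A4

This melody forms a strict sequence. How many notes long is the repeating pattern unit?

12 notes total. Splitting into 3 groups of 4:
F4 B4 A4 F4 | G4 C5 B4 G4 | A4 D5 C5 A4
Every group is a transposition up a 2nd of the one before; no shorter unit works.

4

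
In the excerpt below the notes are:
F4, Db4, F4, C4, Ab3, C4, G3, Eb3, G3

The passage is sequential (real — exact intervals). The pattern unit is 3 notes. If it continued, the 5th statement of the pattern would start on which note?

The 3-note cells begin on F4, C4, G3 — each down a 4th from the last.
Extending the heads down a 4th: D3 → A2.

A2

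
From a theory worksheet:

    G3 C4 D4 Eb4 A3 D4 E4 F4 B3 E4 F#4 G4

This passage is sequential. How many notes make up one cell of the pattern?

There are 12 notes; a 4-note unit gives 3 cells:
G3 C4 D4 Eb4 | A3 D4 E4 F4 | B3 E4 F#4 G4
Each cell is the previous one up a 2nd — so the unit is 4 notes.

4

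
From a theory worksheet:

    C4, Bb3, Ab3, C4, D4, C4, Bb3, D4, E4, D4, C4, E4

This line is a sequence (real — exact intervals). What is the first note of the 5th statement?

G#4

Unit = 4 notes; the statements start on C4, D4, E4, moving up a 2nd each time.
Continuing: F#4 → G#4. Statement 5 starts on G#4.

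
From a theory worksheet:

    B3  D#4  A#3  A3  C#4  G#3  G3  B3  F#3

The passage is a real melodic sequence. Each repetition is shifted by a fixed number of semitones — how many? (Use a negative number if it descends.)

With a 3-note motive the entries are B3, A3, G3, each down a 2nd from the previous.
Counting half-steps from B3 to A3: -2.

-2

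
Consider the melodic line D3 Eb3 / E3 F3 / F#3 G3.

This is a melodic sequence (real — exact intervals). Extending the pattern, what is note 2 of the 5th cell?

The unit is 2 notes. Position-2 pitches of the 3 shown cells: Eb3, F3, G3.
Each moves up a 2nd. Continuing: A3 → B3.

B3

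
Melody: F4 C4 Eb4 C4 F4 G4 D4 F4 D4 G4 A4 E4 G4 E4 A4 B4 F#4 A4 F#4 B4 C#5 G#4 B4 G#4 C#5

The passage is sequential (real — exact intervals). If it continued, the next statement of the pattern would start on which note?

D#5

The 5-note cells begin on F4, G4, A4, B4, C#5 — each up a 2nd from the last.
The next head, up a 2nd from C#5, is D#5.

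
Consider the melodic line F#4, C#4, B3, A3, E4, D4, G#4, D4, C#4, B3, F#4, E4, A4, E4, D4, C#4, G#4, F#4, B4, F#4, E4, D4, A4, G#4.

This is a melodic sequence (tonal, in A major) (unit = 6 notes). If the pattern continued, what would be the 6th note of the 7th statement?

With 6-note cells, note 6 of each statement runs D4, E4, F#4, G#4.
Each moves up a 2nd. Continuing: A4 → B4 → C#5.

C#5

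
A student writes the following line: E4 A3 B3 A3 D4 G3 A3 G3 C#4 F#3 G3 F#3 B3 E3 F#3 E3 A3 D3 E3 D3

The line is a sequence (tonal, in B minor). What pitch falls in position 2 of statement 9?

G2

The unit is 4 notes. Position-2 pitches of the 5 shown cells: A3, G3, F#3, E3, D3.
Carrying that down a 2nd forward: C#3 → B2 → A2 → G2.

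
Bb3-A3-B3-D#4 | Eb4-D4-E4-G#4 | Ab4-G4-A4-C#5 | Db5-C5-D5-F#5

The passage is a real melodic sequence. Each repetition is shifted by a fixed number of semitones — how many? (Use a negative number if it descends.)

The 4-note cells begin on Bb3, Eb4, Ab4, Db5 — each up a 4th from the last.
Counting half-steps from Bb3 to Eb4: 5.

5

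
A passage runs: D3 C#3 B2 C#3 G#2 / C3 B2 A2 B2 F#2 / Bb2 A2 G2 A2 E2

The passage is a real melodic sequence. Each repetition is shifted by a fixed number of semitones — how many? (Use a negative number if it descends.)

Unit = 5 notes; the statements start on D3, C3, Bb2, moving down a 2nd each time.
D3 to C3 spans -2 semitones.

-2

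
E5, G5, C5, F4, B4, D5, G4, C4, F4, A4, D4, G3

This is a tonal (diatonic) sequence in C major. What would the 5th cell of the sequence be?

G3 B3 E3 A2

The 4-note cells begin on E5, B4, F4 — each down a 4th from the last.
Carrying on: C4 → G3.
Statement 5 starts on G3 and keeps the same diatonic contour: G3 B3 E3 A2.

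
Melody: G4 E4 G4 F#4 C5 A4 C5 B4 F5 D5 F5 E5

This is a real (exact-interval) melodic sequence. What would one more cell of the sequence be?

Taking 4-note groups, the heads are G4, C5, F5: the pattern moves up a 4th.
From Bb5 the exact shape gives Bb5 G5 Bb5 A5.

Bb5 G5 Bb5 A5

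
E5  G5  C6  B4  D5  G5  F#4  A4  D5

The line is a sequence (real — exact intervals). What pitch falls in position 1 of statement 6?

D#3

The unit is 3 notes. Position-1 pitches of the 3 shown cells: E5, B4, F#4.
Carrying that down a 4th forward: C#4 → G#3 → D#3.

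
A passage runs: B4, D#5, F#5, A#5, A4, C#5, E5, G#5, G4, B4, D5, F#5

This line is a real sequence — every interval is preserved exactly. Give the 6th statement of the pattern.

Db4 F4 Ab4 C5

Taking 4-note groups, the heads are B4, A4, G4: the pattern moves down a 2nd.
Carrying on: F4 → Eb4 → Db4.
Statement 6 starts on Db4 and keeps the same exact contour: Db4 F4 Ab4 C5.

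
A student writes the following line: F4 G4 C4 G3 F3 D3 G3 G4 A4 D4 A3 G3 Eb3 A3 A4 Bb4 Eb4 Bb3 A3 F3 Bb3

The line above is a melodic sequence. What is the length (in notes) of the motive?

7

21 notes total. Splitting into 3 groups of 7:
F4 G4 C4 G3 F3 D3 G3 | G4 A4 D4 A3 G3 Eb3 A3 | A4 Bb4 Eb4 Bb3 A3 F3 Bb3
That's a consistent up a 2nd shift per cell, and no other grouping gives one.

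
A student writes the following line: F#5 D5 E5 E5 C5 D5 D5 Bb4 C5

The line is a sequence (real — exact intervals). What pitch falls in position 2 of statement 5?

Gb4

Grouping in 3s, the 2nd note of each cell is D5, C5, Bb4.
Extending down a 2nd: Ab4 → Gb4.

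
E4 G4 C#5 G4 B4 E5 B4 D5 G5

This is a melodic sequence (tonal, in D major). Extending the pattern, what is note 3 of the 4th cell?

B5

Grouping in 3s, the 3rd note of each cell is C#5, E5, G5.
Each moves up a 3rd; the next is B5.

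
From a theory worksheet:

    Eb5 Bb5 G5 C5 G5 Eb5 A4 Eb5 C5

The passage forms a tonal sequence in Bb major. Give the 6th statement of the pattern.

The 3-note cells begin on Eb5, C5, A4 — each down a 3rd from the last.
Extending down a 3rd: F4 → D4 → Bb3.
From Bb3 the diatonic shape gives Bb3 F4 D4.

Bb3 F4 D4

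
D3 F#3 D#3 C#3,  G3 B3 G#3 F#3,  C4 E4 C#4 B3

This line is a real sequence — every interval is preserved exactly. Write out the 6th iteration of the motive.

Unit = 4 notes; the statements start on D3, G3, C4, moving up a 4th each time.
Carrying on: F4 → Bb4 → Eb5.
Statement 6 starts on Eb5 and keeps the same exact contour: Eb5 G5 E5 D5.

Eb5 G5 E5 D5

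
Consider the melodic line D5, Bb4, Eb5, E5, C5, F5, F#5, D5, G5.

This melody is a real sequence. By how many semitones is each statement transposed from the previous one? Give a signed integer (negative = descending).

Taking 3-note groups, the heads are D5, E5, F#5: the pattern moves up a 2nd.
Counting half-steps from D5 to E5: 2.

2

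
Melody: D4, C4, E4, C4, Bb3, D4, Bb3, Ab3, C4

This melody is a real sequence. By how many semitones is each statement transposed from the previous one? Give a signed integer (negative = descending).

-2

With a 3-note motive the entries are D4, C4, Bb3, each down a 2nd from the previous.
D4 to C4 spans -2 semitones.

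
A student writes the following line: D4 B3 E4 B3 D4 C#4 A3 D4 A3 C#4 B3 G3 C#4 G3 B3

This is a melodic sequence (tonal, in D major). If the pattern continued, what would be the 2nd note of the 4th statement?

F#3

The unit is 5 notes. Position-2 pitches of the 3 shown cells: B3, A3, G3.
One more down a 2nd gives F#3.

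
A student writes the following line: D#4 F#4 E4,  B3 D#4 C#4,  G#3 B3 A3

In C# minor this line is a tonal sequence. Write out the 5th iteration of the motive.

With a 3-note motive the entries are D#4, B3, G#3, each down a 3rd from the previous.
Continuing the starts: E3 → C#3.
Statement 5 starts on C#3 and keeps the same diatonic contour: C#3 E3 D#3.

C#3 E3 D#3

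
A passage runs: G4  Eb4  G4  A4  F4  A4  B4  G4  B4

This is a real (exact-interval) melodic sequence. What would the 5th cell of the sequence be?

The 3-note cells begin on G4, A4, B4 — each up a 2nd from the last.
Carrying on: C#5 → D#5.
From D#5 the exact shape gives D#5 B4 D#5.

D#5 B4 D#5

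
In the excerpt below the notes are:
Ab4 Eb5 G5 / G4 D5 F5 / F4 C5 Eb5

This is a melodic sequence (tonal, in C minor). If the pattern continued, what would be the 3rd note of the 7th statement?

The unit is 3 notes. Position-3 pitches of the 3 shown cells: G5, F5, Eb5.
Carrying that down a 2nd forward: D5 → C5 → Bb4 → Ab4.

Ab4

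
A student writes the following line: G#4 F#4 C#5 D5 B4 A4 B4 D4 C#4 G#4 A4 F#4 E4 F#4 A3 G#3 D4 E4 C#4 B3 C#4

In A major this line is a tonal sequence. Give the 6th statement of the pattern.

F#2 E2 B2 C#3 A2 G#2 A2

With a 7-note motive the entries are G#4, D4, A3, each down a 4th from the previous.
Continuing the starts: E3 → B2 → F#2.
Statement 6 starts on F#2 and keeps the same diatonic contour: F#2 E2 B2 C#3 A2 G#2 A2.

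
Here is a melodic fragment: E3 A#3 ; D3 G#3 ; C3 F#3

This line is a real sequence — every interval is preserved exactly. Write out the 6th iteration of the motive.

Unit = 2 notes; the statements start on E3, D3, C3, moving down a 2nd each time.
Continuing the starts: Bb2 → Ab2 → Gb2.
From Gb2 the exact shape gives Gb2 C3.

Gb2 C3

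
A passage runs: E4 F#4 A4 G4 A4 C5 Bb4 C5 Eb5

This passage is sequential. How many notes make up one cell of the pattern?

3

9 notes total. Splitting into 3 groups of 3:
E4 F#4 A4 | G4 A4 C5 | Bb4 C5 Eb5
Each cell is the previous one up a 3rd — so the unit is 3 notes.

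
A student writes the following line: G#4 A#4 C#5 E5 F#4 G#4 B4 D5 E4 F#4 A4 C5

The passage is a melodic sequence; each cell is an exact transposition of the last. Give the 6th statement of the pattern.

With a 4-note motive the entries are G#4, F#4, E4, each down a 2nd from the previous.
Extending down a 2nd: D4 → C4 → Bb3.
Statement 6 starts on Bb3 and keeps the same exact contour: Bb3 C4 Eb4 Gb4.

Bb3 C4 Eb4 Gb4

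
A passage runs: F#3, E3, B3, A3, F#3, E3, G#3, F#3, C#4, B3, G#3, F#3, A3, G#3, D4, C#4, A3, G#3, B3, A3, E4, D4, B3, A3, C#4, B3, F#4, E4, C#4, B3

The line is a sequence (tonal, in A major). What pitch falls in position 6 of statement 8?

The unit is 6 notes. Position-6 pitches of the 5 shown cells: E3, F#3, G#3, A3, B3.
Each moves up a 2nd. Continuing: C#4 → D4 → E4.

E4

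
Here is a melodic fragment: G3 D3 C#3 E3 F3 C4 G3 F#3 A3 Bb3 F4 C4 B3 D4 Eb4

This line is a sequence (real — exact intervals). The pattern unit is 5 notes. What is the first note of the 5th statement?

Eb5

The 5-note cells begin on G3, C4, F4 — each up a 4th from the last.
Continuing: Bb4 → Eb5. Statement 5 starts on Eb5.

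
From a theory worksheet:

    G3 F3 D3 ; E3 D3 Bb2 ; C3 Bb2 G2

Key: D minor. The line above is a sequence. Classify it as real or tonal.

tonal

Every note is diatonic to D minor.
Cell 1 has -3 semitones from note 2 to 3, but cell 2 has -4 — the interval quality changes while the contour stays the same, which is the hallmark of a tonal sequence.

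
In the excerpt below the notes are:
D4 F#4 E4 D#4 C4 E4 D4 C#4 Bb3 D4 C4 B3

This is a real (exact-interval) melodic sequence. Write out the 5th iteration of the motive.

Unit = 4 notes; the statements start on D4, C4, Bb3, moving down a 2nd each time.
Carrying on: Ab3 → Gb3.
From Gb3 the exact shape gives Gb3 Bb3 Ab3 G3.

Gb3 Bb3 Ab3 G3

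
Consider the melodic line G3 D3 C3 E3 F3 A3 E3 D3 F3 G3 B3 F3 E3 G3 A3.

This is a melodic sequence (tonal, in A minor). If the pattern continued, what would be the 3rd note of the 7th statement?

Grouping in 5s, the 3rd note of each cell is C3, D3, E3.
Extending up a 2nd: F3 → G3 → A3 → B3.

B3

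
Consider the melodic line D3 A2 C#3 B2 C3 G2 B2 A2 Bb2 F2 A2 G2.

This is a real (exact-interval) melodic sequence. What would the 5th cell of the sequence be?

Gb2 Db2 F2 Eb2

Unit = 4 notes; the statements start on D3, C3, Bb2, moving down a 2nd each time.
Extending down a 2nd: Ab2 → Gb2.
From Gb2 the exact shape gives Gb2 Db2 F2 Eb2.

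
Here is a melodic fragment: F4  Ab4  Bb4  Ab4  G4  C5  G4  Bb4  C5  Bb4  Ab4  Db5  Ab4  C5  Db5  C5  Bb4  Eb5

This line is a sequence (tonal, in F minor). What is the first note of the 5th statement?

Taking 6-note groups, the heads are F4, G4, Ab4: the pattern moves up a 2nd.
Continuing: Bb4 → C5. Statement 5 starts on C5.

C5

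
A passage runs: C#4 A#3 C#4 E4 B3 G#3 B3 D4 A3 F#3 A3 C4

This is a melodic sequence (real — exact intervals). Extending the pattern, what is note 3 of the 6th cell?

Eb3

Grouping in 4s, the 3rd note of each cell is C#4, B3, A3.
Extending down a 2nd: G3 → F3 → Eb3.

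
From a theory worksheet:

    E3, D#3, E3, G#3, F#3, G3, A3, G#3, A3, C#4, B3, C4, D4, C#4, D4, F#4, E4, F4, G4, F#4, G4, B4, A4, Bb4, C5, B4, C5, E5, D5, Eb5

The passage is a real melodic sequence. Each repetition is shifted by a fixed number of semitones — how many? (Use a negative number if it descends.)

5

The 6-note cells begin on E3, A3, D4, G4, C5 — each up a 4th from the last.
E3→A3 is 57 − 52 = 5 semitones.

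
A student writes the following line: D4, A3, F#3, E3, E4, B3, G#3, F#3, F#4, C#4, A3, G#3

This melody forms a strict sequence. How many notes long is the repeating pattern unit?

4

Try groups of 4 (3 cells in 12 notes):
D4 A3 F#3 E3 | E4 B3 G#3 F#3 | F#4 C#4 A3 G#3
That's a consistent up a 2nd shift per cell, and no other grouping gives one.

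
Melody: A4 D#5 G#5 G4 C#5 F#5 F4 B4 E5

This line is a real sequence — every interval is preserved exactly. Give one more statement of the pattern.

Taking 3-note groups, the heads are A4, G4, F4: the pattern moves down a 2nd.
From Eb4 the exact shape gives Eb4 A4 D5.

Eb4 A4 D5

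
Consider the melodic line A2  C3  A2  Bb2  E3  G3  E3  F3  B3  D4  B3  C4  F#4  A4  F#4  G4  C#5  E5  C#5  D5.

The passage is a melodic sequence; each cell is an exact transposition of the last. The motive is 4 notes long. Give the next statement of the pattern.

G#5 B5 G#5 A5

Taking 4-note groups, the heads are A2, E3, B3, F#4, C#5: the pattern moves up a 5th.
So cell 6 is G#5 B5 G#5 A5.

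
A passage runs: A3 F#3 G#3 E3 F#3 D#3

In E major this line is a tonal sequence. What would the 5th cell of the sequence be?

Taking 2-note groups, the heads are A3, G#3, F#3: the pattern moves down a 2nd.
Extending down a 2nd: E3 → D#3.
So cell 5 is D#3 B2.

D#3 B2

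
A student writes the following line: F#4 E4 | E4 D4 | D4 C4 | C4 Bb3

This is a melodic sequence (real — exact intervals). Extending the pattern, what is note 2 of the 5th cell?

With 2-note cells, note 2 of each statement runs E4, D4, C4, Bb3.
From Bb3, down a 2nd gives Ab3.

Ab3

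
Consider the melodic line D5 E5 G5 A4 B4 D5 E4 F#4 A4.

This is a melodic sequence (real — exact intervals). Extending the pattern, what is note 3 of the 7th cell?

C#3

Grouping in 3s, the 3rd note of each cell is G5, D5, A4.
Extending down a 4th: E4 → B3 → F#3 → C#3.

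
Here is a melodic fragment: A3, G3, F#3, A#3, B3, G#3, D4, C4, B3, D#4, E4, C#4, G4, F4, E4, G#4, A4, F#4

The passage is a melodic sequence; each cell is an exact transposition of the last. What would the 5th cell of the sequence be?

Taking 6-note groups, the heads are A3, D4, G4: the pattern moves up a 4th.
Carrying on: C5 → F5.
From F5 the exact shape gives F5 Eb5 D5 F#5 G5 E5.

F5 Eb5 D5 F#5 G5 E5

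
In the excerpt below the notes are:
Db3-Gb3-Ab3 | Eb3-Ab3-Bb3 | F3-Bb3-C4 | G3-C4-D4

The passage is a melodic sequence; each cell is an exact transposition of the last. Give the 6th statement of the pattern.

Unit = 3 notes; the statements start on Db3, Eb3, F3, G3, moving up a 2nd each time.
Extending up a 2nd: A3 → B3.
So cell 6 is B3 E4 F#4.

B3 E4 F#4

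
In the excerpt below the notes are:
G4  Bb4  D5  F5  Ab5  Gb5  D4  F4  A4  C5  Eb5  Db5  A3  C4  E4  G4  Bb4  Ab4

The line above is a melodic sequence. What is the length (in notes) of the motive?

6

18 notes total. Splitting into 3 groups of 6:
G4 Bb4 D5 F5 Ab5 Gb5 | D4 F4 A4 C5 Eb5 Db5 | A3 C4 E4 G4 Bb4 Ab4
Every group is a transposition down a 4th of the one before; no shorter unit works.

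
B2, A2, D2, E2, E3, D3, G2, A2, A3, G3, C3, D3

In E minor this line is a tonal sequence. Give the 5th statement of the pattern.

With a 4-note motive the entries are B2, E3, A3, each up a 4th from the previous.
Extending up a 4th: D4 → G4.
So cell 5 is G4 F#4 B3 C4.

G4 F#4 B3 C4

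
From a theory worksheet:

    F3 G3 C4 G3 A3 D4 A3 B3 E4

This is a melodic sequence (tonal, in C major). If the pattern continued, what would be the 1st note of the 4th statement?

The unit is 3 notes. Position-1 pitches of the 3 shown cells: F3, G3, A3.
One more up a 2nd gives B3.

B3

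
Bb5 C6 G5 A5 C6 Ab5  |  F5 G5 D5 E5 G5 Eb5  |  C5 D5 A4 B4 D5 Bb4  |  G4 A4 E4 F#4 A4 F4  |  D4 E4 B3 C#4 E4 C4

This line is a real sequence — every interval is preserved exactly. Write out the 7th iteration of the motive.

The 6-note cells begin on Bb5, F5, C5, G4, D4 — each down a 4th from the last.
Extending down a 4th: A3 → E3.
From E3 the exact shape gives E3 F#3 C#3 D#3 F#3 D3.

E3 F#3 C#3 D#3 F#3 D3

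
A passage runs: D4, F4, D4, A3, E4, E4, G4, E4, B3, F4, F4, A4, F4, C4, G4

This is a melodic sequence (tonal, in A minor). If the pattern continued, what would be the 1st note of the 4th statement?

The unit is 5 notes. Position-1 pitches of the 3 shown cells: D4, E4, F4.
Each moves up a 2nd; the next is G4.

G4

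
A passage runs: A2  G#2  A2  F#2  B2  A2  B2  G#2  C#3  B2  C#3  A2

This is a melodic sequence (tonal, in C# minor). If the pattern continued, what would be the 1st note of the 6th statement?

With 4-note cells, note 1 of each statement runs A2, B2, C#3.
Extending up a 2nd: D#3 → E3 → F#3.

F#3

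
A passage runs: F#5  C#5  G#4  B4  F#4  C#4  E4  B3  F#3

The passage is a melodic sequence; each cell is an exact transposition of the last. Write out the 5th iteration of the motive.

D3 A2 E2

With a 3-note motive the entries are F#5, B4, E4, each down a 5th from the previous.
Extending down a 5th: A3 → D3.
From D3 the exact shape gives D3 A2 E2.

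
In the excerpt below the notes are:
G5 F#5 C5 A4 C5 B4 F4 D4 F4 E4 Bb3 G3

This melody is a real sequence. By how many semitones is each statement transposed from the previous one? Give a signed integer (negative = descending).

The 4-note cells begin on G5, C5, F4 — each down a 5th from the last.
Counting half-steps from G5 to C5: -7.

-7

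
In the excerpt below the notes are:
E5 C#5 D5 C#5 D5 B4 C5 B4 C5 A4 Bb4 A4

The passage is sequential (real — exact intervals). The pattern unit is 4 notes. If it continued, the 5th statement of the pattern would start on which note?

Ab4

With a 4-note motive the entries are E5, D5, C5, each down a 2nd from the previous.
Continuing: Bb4 → Ab4. Statement 5 starts on Ab4.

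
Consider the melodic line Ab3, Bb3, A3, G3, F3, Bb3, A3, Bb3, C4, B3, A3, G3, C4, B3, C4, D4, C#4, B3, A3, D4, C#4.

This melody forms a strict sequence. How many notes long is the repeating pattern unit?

7

Try groups of 7 (3 cells in 21 notes):
Ab3 Bb3 A3 G3 F3 Bb3 A3 | Bb3 C4 B3 A3 G3 C4 B3 | C4 D4 C#4 B3 A3 D4 C#4
That's a consistent up a 2nd shift per cell, and no other grouping gives one.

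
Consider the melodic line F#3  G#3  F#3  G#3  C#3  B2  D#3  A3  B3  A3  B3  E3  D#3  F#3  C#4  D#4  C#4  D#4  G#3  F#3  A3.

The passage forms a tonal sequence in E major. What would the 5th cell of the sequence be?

Taking 7-note groups, the heads are F#3, A3, C#4: the pattern moves up a 3rd.
Carrying on: E4 → G#4.
Statement 5 starts on G#4 and keeps the same diatonic contour: G#4 A4 G#4 A4 D#4 C#4 E4.

G#4 A4 G#4 A4 D#4 C#4 E4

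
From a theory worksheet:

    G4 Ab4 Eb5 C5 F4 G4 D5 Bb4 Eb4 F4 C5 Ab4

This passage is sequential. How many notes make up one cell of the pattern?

4

12 notes total. Splitting into 3 groups of 4:
G4 Ab4 Eb5 C5 | F4 G4 D5 Bb4 | Eb4 F4 C5 Ab4
That's a consistent down a 2nd shift per cell, and no other grouping gives one.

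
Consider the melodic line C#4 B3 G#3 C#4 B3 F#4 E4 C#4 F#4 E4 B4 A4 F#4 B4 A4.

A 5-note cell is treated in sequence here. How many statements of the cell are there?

3

15 notes in groups of 5 gives 15/5 = 3 statements.
Starts: C#4, F#4, B4 — each up a 4th.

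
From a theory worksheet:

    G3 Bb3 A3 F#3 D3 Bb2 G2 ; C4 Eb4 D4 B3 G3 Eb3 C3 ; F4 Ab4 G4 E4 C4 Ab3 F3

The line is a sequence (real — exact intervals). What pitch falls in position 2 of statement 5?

Grouping in 7s, the 2nd note of each cell is Bb3, Eb4, Ab4.
Carrying that up a 4th forward: Db5 → Gb5.

Gb5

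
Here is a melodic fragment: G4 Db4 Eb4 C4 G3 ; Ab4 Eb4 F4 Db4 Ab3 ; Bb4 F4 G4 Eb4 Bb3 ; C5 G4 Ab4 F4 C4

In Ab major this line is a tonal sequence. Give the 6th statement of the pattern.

Eb5 Bb4 C5 Ab4 Eb4

With a 5-note motive the entries are G4, Ab4, Bb4, C5, each up a 2nd from the previous.
Carrying on: Db5 → Eb5.
From Eb5 the diatonic shape gives Eb5 Bb4 C5 Ab4 Eb4.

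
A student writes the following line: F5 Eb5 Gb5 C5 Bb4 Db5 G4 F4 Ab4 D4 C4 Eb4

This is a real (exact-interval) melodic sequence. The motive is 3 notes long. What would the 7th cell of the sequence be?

The 3-note cells begin on F5, C5, G4, D4 — each down a 4th from the last.
Continuing the starts: A3 → E3 → B2.
So cell 7 is B2 A2 C3.

B2 A2 C3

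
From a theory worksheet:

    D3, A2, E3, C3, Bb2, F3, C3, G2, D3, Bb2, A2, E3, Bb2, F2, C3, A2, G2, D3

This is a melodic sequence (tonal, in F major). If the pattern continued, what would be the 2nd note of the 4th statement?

The unit is 6 notes. Position-2 pitches of the 3 shown cells: A2, G2, F2.
From F2, down a 2nd gives E2.

E2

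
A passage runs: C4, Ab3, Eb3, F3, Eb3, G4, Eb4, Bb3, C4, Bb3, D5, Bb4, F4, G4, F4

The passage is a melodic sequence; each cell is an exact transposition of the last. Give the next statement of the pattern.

A5 F5 C5 D5 C5

The 5-note cells begin on C4, G4, D5 — each up a 5th from the last.
From A5 the exact shape gives A5 F5 C5 D5 C5.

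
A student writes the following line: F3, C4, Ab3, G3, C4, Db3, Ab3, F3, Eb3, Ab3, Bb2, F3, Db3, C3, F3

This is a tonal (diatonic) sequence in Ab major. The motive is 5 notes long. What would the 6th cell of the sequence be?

With a 5-note motive the entries are F3, Db3, Bb2, each down a 3rd from the previous.
Continuing the starts: G2 → Eb2 → C2.
Statement 6 starts on C2 and keeps the same diatonic contour: C2 G2 Eb2 Db2 G2.

C2 G2 Eb2 Db2 G2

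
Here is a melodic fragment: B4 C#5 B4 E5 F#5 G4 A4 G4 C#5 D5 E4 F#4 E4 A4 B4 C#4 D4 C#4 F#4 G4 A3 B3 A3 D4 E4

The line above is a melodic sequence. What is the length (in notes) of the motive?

There are 25 notes; a 5-note unit gives 5 cells:
B4 C#5 B4 E5 F#5 | G4 A4 G4 C#5 D5 | E4 F#4 E4 A4 B4 | C#4 D4 C#4 F#4 G4 | A3 B3 A3 D4 E4
Every group is a transposition down a 3rd of the one before; no shorter unit works.

5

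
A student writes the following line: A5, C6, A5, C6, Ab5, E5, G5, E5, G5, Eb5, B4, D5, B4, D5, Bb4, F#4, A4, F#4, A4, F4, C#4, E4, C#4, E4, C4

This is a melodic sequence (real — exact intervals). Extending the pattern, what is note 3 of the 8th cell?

A#2

The unit is 5 notes. Position-3 pitches of the 5 shown cells: A5, E5, B4, F#4, C#4.
Each moves down a 4th. Continuing: G#3 → D#3 → A#2.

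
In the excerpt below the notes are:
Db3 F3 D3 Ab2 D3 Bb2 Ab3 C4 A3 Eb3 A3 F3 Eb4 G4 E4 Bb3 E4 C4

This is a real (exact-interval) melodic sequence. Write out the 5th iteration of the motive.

F5 A5 F#5 C5 F#5 D5

Unit = 6 notes; the statements start on Db3, Ab3, Eb4, moving up a 5th each time.
Extending up a 5th: Bb4 → F5.
So cell 5 is F5 A5 F#5 C5 F#5 D5.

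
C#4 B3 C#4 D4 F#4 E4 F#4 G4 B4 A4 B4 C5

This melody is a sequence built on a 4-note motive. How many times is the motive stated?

3

12 notes in groups of 4 gives 12/4 = 3 statements.
Starts: C#4, F#4, B4 — each up a 4th.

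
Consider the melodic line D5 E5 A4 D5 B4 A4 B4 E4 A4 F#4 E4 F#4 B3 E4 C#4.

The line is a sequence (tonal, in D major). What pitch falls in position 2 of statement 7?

A2

With 5-note cells, note 2 of each statement runs E5, B4, F#4.
Each moves down a 4th. Continuing: C#4 → G3 → D3 → A2.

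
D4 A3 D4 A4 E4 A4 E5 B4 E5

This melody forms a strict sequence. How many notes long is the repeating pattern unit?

9 notes total. Splitting into 3 groups of 3:
D4 A3 D4 | A4 E4 A4 | E5 B4 E5
Each cell is the previous one up a 5th — so the unit is 3 notes.

3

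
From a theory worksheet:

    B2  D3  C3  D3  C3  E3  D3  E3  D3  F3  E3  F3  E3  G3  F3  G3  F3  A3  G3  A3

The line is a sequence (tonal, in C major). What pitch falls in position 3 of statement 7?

Grouping in 4s, the 3rd note of each cell is C3, D3, E3, F3, G3.
Carrying that up a 2nd forward: A3 → B3.

B3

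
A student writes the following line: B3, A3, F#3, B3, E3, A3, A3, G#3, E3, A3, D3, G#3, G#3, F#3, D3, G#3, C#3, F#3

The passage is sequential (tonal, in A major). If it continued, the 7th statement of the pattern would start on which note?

The 6-note cells begin on B3, A3, G#3 — each down a 2nd from the last.
Extending the heads down a 2nd: F#3 → E3 → D3 → C#3.

C#3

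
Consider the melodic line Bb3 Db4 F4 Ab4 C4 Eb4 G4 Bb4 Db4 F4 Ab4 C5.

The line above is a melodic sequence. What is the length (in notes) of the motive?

4

Try groups of 4 (3 cells in 12 notes):
Bb3 Db4 F4 Ab4 | C4 Eb4 G4 Bb4 | Db4 F4 Ab4 C5
That's a consistent up a 2nd shift per cell, and no other grouping gives one.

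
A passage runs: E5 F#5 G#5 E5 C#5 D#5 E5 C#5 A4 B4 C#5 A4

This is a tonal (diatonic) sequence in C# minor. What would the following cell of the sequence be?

F#4 G#4 A4 F#4

The 4-note cells begin on E5, C#5, A4 — each down a 3rd from the last.
Statement 4 starts on F#4 and keeps the same diatonic contour: F#4 G#4 A4 F#4.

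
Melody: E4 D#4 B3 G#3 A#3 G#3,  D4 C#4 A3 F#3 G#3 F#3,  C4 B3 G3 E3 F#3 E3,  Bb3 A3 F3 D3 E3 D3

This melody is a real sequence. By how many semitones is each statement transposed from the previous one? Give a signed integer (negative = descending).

With a 6-note motive the entries are E4, D4, C4, Bb3, each down a 2nd from the previous.
Counting half-steps from E4 to D4: -2.

-2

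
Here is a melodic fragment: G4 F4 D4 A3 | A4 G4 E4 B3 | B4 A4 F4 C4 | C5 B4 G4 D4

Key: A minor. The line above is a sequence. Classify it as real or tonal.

Every note is diatonic to A minor.
Cell 1 has -3 semitones from note 2 to 3, but cell 3 has -4 — the interval quality changes while the contour stays the same, which is the hallmark of a tonal sequence.

tonal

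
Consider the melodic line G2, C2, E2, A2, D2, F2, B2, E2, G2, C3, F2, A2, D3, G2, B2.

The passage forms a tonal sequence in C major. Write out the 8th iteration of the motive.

G3 C3 E3

With a 3-note motive the entries are G2, A2, B2, C3, D3, each up a 2nd from the previous.
Carrying on: E3 → F3 → G3.
Statement 8 starts on G3 and keeps the same diatonic contour: G3 C3 E3.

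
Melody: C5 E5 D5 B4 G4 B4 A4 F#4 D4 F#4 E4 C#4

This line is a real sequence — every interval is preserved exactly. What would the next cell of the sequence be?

The 4-note cells begin on C5, G4, D4 — each down a 4th from the last.
So cell 4 is A3 C#4 B3 G#3.

A3 C#4 B3 G#3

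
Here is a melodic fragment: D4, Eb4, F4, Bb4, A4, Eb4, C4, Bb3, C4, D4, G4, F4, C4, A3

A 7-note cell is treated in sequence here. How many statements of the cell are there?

2

14 notes in groups of 7 gives 14/7 = 2 statements.
Starts: D4, Bb3 — each down a 3rd.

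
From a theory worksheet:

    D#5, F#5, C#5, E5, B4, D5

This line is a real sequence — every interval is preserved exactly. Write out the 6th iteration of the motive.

F4 Ab4

Unit = 2 notes; the statements start on D#5, C#5, B4, moving down a 2nd each time.
Continuing the starts: A4 → G4 → F4.
So cell 6 is F4 Ab4.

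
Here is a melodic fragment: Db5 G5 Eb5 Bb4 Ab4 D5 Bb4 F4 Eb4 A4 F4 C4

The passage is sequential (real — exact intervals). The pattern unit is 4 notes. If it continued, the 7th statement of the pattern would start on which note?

The 4-note cells begin on Db5, Ab4, Eb4 — each down a 4th from the last.
Extending the heads down a 4th: Bb3 → F3 → C3 → G2.

G2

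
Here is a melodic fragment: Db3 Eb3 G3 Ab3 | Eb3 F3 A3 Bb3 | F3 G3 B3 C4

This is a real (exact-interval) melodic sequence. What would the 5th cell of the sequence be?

Taking 4-note groups, the heads are Db3, Eb3, F3: the pattern moves up a 2nd.
Carrying on: G3 → A3.
So cell 5 is A3 B3 D#4 E4.

A3 B3 D#4 E4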